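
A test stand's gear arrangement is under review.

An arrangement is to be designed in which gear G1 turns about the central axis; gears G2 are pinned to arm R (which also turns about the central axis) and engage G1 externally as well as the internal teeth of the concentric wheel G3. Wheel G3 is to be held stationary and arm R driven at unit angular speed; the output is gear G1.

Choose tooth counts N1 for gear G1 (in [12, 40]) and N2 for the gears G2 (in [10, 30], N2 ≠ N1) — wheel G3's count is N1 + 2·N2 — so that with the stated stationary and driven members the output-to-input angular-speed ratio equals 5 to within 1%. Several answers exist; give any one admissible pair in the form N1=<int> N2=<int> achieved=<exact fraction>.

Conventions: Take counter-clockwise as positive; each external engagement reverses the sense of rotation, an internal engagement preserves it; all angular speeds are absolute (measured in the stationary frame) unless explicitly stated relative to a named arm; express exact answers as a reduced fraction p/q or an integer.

topology: planetary set — design target 5, arm = carrier (Willis)
Willis with ω_ring = 0: ω_sun/ω_arm = (N1+N3)/N1; set equal to 5  ⇒  N3/N1 = 5 − 1 = 4
N3 = N1 + 2·N2  ⇒  N2/N1 = (N3/N1 − 1)/2 = (4 − 1)/2 = 3/2
smallest multiple with N1 ≥ 12 and N2 ≥ 10: k = 6  ⇒  N1 = 6·2 = 12, N2 = 6·3 = 18 (N1 ≤ 40, N2 ≤ 30, N2 ≠ N1 ✓), N3 = 12 + 2·18 = 48
check: (N1+N3)/N1 with N1 = 12, N3 = 48 gives 5; |achieved − target| = 0 ≤ 1/20 ✓

N1=12 N2=18 achieved=5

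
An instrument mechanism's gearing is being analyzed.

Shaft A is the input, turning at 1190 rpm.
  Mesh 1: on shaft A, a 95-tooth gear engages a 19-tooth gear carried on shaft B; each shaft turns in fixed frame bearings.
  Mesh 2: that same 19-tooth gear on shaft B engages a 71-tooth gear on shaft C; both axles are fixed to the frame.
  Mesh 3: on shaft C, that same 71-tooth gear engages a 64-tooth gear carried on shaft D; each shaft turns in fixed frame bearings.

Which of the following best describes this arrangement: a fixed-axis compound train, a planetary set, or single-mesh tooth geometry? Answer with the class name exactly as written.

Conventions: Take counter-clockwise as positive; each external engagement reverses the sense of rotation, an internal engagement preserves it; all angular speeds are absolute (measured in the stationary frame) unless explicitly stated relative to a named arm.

recognized (4 fixed axles, 3 meshes): fixed-axis compound train
classification: fixed-axis compound train

fixed-axis compound train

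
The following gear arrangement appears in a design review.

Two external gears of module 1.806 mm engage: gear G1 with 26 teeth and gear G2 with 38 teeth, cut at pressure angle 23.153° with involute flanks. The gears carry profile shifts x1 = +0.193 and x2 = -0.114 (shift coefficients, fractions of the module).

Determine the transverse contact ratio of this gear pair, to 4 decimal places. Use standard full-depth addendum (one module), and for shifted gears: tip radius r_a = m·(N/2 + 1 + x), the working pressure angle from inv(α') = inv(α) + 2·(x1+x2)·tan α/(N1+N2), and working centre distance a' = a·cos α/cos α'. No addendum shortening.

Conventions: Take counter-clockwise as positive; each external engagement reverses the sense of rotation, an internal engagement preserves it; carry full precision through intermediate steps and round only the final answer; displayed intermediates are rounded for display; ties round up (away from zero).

recognized (one external pair, fixed centres): single-mesh tooth geometry, m = 1.806, N1 = 26, N2 = 38
base radii: r_b1 = 21.587039, r_b2 = 31.550288
tip radii: r_a1 = 25.632558, r_a2 = 35.914116
inv(α') = inv(23.153°) + 2·(+0.193-0.114)·tan α/(26+38) = 0.02458952  ⇒  α' = 23.47862°
a' = a·cos α / cos α' = 57.7920·cos 23.153°/cos 23.47862° = 57.933730
action lengths: √(r_a1²−r_b1²) = 13.821280, √(r_a2²−r_b2²) = 17.158177
base pitch p_b = π·m·cos α = 5.216745
CR = (13.821280 + 17.158177 − 57.933730·sin 23.47862°)/5.216745 = 1.514021
contact ratio ≈ 1.5140

1.5140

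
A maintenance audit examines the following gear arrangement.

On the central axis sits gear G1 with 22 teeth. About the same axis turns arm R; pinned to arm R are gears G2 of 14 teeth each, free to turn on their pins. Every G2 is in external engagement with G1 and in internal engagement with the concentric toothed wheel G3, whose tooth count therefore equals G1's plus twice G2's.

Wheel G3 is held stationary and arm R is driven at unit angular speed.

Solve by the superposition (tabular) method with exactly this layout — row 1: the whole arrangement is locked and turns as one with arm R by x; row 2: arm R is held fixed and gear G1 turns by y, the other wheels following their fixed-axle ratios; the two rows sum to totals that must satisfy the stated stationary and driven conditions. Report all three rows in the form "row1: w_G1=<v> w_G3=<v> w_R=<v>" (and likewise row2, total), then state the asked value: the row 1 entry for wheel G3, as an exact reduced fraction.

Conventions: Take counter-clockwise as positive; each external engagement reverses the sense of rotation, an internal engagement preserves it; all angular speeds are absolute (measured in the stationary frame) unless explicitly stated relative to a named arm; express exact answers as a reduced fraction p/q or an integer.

row1: w_G1=1 w_G3=1 w_R=1
row2: w_G1=25/11 w_G3=-1 w_R=0
total: w_G1=36/11 w_G3=0 w_R=1
asked value: 1

recognized (axles ride arm R): planetary set, 22/14/50 teeth
superposition row 1 [locked train]: every member turns x
row 2: sun turns y, ring = −(22/50)·y, arm 0
boundary: total ω_ring = x − (22/50)·y = 0 and total ω_arm = x = 1  ⇒  y = 25/11, x = 1
row 2 ring = −(22/50)·25/11 = -1
totals (row 1 + row 2): sun 1 + 25/11 = 36/11, ring 1 + (-1) = 0, arm 1 + 0 = 1
asked cell (row1, ring) = 1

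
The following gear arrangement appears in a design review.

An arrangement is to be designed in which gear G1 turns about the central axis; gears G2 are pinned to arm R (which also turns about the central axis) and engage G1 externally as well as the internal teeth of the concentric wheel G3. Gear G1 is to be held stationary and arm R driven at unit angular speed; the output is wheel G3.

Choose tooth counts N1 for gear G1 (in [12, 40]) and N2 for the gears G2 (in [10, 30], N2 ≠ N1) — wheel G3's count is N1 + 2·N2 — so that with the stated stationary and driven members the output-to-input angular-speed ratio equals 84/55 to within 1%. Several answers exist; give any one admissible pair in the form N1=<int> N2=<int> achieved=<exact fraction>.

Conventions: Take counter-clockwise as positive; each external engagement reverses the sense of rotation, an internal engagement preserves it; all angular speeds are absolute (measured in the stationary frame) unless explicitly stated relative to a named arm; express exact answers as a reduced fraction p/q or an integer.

topology: planetary set — design target 84/55, arm = carrier (Willis)
Willis with ω_sun = 0: ω_ring/ω_arm = (N1+N3)/N3; set equal to 84/55  ⇒  N3/N1 = 1/(84/55 − 1) = 55/29
N3 = N1 + 2·N2  ⇒  N2/N1 = (N3/N1 − 1)/2 = (55/29 − 1)/2 = 13/29
smallest multiple with N1 ≥ 12 and N2 ≥ 10: k = 1  ⇒  N1 = 1·29 = 29, N2 = 1·13 = 13 (N1 ≤ 40, N2 ≤ 30, N2 ≠ N1 ✓), N3 = 29 + 2·13 = 55
check: (N1+N3)/N3 with N1 = 29, N3 = 55 gives 84/55; |achieved − target| = 0 ≤ 21/1375 ✓

N1=29 N2=13 achieved=84/55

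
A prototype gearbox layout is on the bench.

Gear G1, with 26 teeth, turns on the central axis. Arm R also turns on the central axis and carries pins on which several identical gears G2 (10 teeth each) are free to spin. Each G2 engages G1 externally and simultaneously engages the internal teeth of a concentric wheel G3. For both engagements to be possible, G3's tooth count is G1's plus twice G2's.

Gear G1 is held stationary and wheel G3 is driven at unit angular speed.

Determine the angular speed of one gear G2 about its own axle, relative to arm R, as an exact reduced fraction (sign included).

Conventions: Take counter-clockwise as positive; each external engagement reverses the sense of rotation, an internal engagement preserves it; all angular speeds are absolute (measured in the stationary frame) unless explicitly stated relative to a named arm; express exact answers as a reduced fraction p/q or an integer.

class = planetary set [G3 = 26+2·10 = 46; Willis about the carrier]
ring teeth: 26 + 2·10 = 46
26(ω_sun−ω_arm) = −46(ω_ring−ω_arm),  ω_sun = 0, ω_ring = 1
26(0−ω_arm) = −46(1−ω_arm)  ⇒  72·ω_arm = 46  ⇒  ω_arm = 23/36
sun–planet mesh: 26·(0−23/36) = −10·(ω_p−ω_arm)  ⇒  ω_p−ω_arm = 299/180
exact speed ratio = 299/180

299/180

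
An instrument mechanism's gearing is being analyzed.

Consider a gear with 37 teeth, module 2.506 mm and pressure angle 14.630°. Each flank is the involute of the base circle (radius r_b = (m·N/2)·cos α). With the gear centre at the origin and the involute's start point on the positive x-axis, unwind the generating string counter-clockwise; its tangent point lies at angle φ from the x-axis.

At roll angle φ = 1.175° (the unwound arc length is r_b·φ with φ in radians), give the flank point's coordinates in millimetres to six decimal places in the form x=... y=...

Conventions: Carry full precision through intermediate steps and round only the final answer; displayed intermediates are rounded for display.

class = single-mesh tooth geometry [base-circle involute, m = 2.506, 37T]
pitch radius r_p = m·N/2 = 2.506·37/2 = 46.361000
base radius r_b = r_p·cos α = 46.361000·cos 14.630° = 44.857840
roll angle φ = 1.175° = 0.02050762 rad
x = r_b·(cos φ + φ·sin φ) = 44.867272
y = r_b·(sin φ − φ·cos φ) = 0.000129

x=44.867272 y=0.000129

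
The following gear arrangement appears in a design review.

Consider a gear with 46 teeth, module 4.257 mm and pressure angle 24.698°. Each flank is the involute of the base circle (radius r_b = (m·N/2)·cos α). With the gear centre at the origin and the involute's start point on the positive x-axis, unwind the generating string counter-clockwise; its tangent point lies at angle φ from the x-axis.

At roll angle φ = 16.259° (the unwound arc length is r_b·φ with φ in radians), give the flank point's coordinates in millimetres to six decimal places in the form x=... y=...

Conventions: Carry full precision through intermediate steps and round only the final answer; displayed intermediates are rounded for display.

x=92.464211 y=0.672138

topology: single-mesh involute geometry — m = 4.257, N = 46
pitch radius r_p = m·N/2 = 4.257·46/2 = 97.911000
base radius r_b = r_p·cos α = 97.911000·cos 24.698° = 88.954372
roll angle φ = 16.259° = 0.28377308 rad
x = r_b·(cos φ + φ·sin φ) = 92.464211
y = r_b·(sin φ − φ·cos φ) = 0.672138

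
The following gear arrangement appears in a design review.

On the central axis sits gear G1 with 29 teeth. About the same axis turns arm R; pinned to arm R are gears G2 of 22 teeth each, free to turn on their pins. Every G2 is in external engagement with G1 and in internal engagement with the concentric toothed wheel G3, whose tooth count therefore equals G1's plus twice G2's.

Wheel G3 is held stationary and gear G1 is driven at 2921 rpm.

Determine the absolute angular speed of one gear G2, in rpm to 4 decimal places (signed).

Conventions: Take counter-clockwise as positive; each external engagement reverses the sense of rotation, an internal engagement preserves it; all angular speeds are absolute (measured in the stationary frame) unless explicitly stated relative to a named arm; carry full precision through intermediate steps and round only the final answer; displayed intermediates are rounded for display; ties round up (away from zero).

-1925.2045 rpm

topology: planetary set — G1 29T / G2 22T / G3 73T, arm = carrier (Willis)
normalise by the input: solve with ω_sun = 1, then scale by 2921 rpm
ring teeth: 29 + 2·22 = 73
29(ω_sun−ω_arm) = −73(ω_ring−ω_arm),  ω_ring = 0, ω_sun = 1
29(1−ω_arm) = −73(0−ω_arm)  ⇒  102·ω_arm = 29  ⇒  ω_arm = 29/102
sun–planet mesh: 29·(1−29/102) = −22·(ω_p−ω_arm)  ⇒  ω_p−ω_arm = -2117/2244
ω_p = 29/102 − 2117/2244 = -29/44
scale: ω_p = -29/44 × 2921 rpm = -1925.2045 rpm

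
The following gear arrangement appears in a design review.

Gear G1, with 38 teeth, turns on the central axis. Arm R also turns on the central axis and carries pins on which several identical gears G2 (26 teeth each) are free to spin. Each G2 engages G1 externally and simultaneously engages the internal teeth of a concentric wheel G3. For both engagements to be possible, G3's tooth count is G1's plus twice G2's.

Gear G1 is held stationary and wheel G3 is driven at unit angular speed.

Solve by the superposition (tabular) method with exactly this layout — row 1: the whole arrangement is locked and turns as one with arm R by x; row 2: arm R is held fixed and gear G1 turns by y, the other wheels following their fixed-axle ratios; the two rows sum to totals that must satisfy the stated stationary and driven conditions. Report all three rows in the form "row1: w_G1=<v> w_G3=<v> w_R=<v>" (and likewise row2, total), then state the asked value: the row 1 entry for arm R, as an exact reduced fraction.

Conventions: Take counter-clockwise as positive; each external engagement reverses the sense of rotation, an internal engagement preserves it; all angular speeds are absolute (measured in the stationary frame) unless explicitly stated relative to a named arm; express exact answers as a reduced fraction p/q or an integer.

recognized (axles ride arm R): planetary set, 38/26/90 teeth
row 1 — lock + rotate with arm: ω_sun = ω_ring = ω_arm = x
row 2 (arm held, sun turns y): ω_ring = −(38/90)·y, ω_arm = 0
boundary: total ω_sun = x + y = 0 and total ω_ring = x − (38/90)·y = 1  ⇒  y = -45/64, x = 45/64
row 2 ring = −(38/90)·(-45/64) = 19/64
totals (row 1 + row 2): sun 45/64 + (-45/64) = 0, ring 45/64 + 19/64 = 1, arm 45/64 + 0 = 45/64
asked cell (row1, arm) = 45/64

row1: w_G1=45/64 w_G3=45/64 w_R=45/64
row2: w_G1=-45/64 w_G3=19/64 w_R=0
total: w_G1=0 w_G3=1 w_R=45/64
asked value: 45/64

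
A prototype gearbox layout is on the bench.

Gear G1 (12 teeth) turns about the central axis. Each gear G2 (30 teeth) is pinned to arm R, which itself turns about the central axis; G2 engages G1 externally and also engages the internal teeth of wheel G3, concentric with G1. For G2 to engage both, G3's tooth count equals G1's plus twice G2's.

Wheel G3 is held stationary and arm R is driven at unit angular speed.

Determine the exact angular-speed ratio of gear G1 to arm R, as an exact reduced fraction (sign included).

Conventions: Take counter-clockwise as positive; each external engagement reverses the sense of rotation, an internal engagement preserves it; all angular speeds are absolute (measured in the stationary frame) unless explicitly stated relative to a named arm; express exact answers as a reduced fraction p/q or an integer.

7

class = planetary set [G3 = 12+2·30 = 72; Willis about the carrier]
ring teeth: 12 + 2·30 = 72
12(ω_sun−ω_arm) = −72(ω_ring−ω_arm),  ω_ring = 0, ω_arm = 1
ω_sun = 1 − (72/12)(0−1) = 7
ω_out/ω_in = 7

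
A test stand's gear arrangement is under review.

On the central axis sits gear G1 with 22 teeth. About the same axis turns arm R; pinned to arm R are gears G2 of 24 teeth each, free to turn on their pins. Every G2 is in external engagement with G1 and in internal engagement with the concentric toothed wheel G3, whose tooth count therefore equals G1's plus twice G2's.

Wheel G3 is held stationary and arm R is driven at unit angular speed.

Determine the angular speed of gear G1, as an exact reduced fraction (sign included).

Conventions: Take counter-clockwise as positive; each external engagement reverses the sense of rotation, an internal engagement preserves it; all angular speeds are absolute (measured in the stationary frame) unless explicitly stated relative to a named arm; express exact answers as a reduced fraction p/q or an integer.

46/11

topology: planetary set — G1 22T / G2 24T / G3 70T, arm = carrier (Willis)
ring teeth: 22 + 2·24 = 70
22(ω_sun−ω_arm) = −70(ω_ring−ω_arm),  ω_ring = 0, ω_arm = 1
ω_sun = 1 − (70/22)(0−1) = 46/11
exact speed ratio = 46/11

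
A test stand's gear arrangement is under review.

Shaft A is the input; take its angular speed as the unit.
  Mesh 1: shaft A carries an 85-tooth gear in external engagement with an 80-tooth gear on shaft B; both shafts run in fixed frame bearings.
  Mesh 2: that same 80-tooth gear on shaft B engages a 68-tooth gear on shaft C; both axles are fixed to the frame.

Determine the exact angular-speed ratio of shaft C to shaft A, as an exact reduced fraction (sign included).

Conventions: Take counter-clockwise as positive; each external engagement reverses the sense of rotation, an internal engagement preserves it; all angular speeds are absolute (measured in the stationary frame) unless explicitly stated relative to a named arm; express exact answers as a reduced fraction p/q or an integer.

class = fixed-axis compound train [2 meshes; 2 ratios multiply, 2 sense flips]
mesh 1 [85T→80T]: running ratio 17/16, sense −
mesh 2 [80T→68T]: running ratio 5/4, sense +
ω_out/ω_in = 5/4

5/4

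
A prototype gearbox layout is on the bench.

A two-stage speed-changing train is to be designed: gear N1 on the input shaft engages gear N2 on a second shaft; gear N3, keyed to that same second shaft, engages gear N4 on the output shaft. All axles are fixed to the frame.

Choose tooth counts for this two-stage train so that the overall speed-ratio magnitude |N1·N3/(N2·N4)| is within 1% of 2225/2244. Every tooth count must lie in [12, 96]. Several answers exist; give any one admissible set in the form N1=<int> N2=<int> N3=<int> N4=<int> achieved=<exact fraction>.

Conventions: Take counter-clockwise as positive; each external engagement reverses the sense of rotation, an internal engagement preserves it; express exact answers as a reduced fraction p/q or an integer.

N1=25 N2=33 N3=89 N4=68 achieved=2225/2244

2-stage fixed-axis compound train for ratio 2225/2244
target = 2225/2244 in lowest terms: an exact hit needs N1·N3 = k·2225 and N2·N4 = k·2244 for one integer k, every count in [12, 96]; additionally prefer no 1:1 stage (N1 ≠ N2, N3 ≠ N4)
k = 1: N1·N3 = 2225 = 25·89, N2·N4 = 2244 = 33·68
achieved = 25·89/(33·68) = 2225/2244; |achieved − target| = 0 ≤ 89/8976 ✓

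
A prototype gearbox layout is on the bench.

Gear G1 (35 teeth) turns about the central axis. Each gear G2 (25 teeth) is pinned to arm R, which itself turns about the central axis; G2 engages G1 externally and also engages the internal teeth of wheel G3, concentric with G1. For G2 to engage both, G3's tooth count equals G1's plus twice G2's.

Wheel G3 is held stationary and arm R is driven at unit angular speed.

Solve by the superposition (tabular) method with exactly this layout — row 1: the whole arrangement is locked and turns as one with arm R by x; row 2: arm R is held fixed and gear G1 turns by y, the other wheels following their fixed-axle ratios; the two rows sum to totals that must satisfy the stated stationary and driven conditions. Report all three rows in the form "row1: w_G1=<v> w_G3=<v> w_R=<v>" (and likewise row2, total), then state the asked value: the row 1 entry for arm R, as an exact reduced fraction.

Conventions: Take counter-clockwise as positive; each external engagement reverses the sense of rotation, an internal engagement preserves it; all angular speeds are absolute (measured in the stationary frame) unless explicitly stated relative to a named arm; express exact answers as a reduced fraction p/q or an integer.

recognized (axles ride arm R): planetary set, 35/25/85 teeth
row 1 — lock + rotate with arm: ω_sun = ω_ring = ω_arm = x
row 2 — arm fixed, fixed-axis ratios: sun y, ring −(35/85)·y, arm 0
boundary: total ω_ring = x − (35/85)·y = 0 and total ω_arm = x = 1  ⇒  y = 17/7, x = 1
row 2 ring = −(35/85)·17/7 = -1
totals (row 1 + row 2): sun 1 + 17/7 = 24/7, ring 1 + (-1) = 0, arm 1 + 0 = 1
asked cell (row1, arm) = 1

row1: w_G1=1 w_G3=1 w_R=1
row2: w_G1=17/7 w_G3=-1 w_R=0
total: w_G1=24/7 w_G3=0 w_R=1
asked value: 1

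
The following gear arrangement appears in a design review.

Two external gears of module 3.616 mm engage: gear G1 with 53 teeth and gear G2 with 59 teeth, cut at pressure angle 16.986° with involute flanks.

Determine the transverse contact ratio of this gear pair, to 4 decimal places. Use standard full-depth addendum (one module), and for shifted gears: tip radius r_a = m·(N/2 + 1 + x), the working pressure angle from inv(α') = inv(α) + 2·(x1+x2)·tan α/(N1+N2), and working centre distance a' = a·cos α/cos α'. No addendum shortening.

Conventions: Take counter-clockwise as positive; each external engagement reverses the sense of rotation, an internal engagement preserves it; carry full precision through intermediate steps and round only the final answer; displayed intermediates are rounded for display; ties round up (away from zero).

class = single-mesh tooth geometry [involute pair 53T × 59T, m = 3.616]
base radii: r_b1 = 91.643790, r_b2 = 102.018559
tip radii: r_a1 = 99.440000, r_a2 = 110.288000
no profile shift: α' = α, a' = a
action lengths: √(r_a1²−r_b1²) = 38.597013, √(r_a2²−r_b2²) = 41.900557
base pitch p_b = π·m·cos α = 10.864432
CR = (38.597013 + 41.900557 − 202.496000·sin 16.98600°)/10.864432 = 1.964280
contact ratio ≈ 1.9643

1.9643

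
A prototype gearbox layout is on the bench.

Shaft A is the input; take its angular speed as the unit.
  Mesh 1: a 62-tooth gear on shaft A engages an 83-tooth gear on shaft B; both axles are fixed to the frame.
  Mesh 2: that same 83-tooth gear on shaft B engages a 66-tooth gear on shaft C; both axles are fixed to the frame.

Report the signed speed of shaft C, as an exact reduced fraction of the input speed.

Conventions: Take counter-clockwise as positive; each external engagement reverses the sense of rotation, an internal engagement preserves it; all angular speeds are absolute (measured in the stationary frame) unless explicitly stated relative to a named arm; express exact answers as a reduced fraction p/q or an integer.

2-mesh fixed-axis compound train (all bearings frame-fixed)
mesh 1 [62T→83T]: |ω|/ω_in = 1×62/83 = 62/83, sense flips to −
mesh 2 [83T→66T]: |ω|/ω_in = (62/83)×83/66 = 31/33, sense flips to +
signed output speed (× input speed) = 31/33

31/33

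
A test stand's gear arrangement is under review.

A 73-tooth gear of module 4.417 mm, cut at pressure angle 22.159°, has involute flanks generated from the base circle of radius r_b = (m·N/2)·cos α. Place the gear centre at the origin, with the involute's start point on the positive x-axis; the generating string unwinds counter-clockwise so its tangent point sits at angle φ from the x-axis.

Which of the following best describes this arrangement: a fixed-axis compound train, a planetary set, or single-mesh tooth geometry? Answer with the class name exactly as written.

single-mesh involute tooth geometry (73T wheel at module 4.417)
classification: single-mesh tooth geometry

single-mesh tooth geometry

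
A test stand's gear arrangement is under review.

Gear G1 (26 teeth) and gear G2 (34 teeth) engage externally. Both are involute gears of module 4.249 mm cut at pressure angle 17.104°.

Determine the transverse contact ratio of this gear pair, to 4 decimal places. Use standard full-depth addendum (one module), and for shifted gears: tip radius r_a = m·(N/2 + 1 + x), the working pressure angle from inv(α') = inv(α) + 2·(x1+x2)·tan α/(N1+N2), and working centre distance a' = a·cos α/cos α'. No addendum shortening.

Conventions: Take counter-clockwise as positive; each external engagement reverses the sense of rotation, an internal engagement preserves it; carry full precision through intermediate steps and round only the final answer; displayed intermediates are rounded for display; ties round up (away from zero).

1.7897

class = single-mesh tooth geometry [involute pair 26T × 34T, m = 4.249]
base radii: r_b1 = 52.794005, r_b2 = 69.038314
tip radii: r_a1 = 59.486000, r_a2 = 76.482000
no profile shift: α' = α, a' = a
action lengths: √(r_a1²−r_b1²) = 27.411262, √(r_a2²−r_b2²) = 32.912118
base pitch p_b = π·m·cos α = 12.758251
CR = (27.411262 + 32.912118 − 127.470000·sin 17.10400°)/12.758251 = 1.789709
contact ratio ≈ 1.7897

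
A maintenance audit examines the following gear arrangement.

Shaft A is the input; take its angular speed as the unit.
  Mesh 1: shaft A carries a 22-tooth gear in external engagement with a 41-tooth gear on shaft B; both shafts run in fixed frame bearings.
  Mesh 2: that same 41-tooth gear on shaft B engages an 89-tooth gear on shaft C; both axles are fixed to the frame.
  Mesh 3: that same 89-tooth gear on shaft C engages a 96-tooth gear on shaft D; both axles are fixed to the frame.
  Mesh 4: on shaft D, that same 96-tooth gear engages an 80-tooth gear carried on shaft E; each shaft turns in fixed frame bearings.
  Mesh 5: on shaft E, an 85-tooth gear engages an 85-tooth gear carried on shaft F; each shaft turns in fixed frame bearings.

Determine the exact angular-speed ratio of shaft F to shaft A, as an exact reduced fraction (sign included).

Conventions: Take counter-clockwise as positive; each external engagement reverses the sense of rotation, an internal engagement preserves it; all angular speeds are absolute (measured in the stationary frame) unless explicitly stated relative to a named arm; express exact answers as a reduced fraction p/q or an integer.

-11/40

class = fixed-axis compound train [5 meshes; 5 ratios multiply, 5 sense flips]
mesh 1 [22T→41T]: running ratio 22/41, sense −
mesh 2 [41T→89T]: running ratio 22/89, sense +
mesh 3 [89T→96T]: running ratio 11/48, sense −
mesh 4 [96T→80T]: running ratio 11/40, sense +
mesh 5 [85T→85T]: running ratio 11/40, sense −
ω_out/ω_in = -11/40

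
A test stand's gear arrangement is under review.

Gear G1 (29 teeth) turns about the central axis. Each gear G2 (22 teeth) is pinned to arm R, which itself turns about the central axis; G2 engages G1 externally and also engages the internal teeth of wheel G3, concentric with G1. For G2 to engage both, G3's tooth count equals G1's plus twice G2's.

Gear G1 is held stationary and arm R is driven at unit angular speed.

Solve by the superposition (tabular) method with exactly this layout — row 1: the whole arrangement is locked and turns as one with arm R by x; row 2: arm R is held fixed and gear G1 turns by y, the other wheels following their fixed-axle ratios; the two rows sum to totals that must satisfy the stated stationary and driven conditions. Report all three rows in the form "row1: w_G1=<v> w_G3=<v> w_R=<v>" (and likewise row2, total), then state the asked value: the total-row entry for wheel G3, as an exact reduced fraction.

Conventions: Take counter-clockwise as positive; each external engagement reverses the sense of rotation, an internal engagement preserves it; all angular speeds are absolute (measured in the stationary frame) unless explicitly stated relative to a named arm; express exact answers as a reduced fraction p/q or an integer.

row1: w_G1=1 w_G3=1 w_R=1
row2: w_G1=-1 w_G3=29/73 w_R=0
total: w_G1=0 w_G3=102/73 w_R=1
asked value: 102/73

recognized (axles ride arm R): planetary set, 29/22/73 teeth
row 1: whole set turns with the arm by x
row 2 — arm fixed, fixed-axis ratios: sun y, ring −(29/73)·y, arm 0
boundary: total ω_sun = x + y = 0 and total ω_arm = x = 1  ⇒  y = -1, x = 1
row 2 ring = −(29/73)·(-1) = 29/73
totals (row 1 + row 2): sun 1 + (-1) = 0, ring 1 + 29/73 = 102/73, arm 1 + 0 = 1
asked cell (total, ring) = 102/73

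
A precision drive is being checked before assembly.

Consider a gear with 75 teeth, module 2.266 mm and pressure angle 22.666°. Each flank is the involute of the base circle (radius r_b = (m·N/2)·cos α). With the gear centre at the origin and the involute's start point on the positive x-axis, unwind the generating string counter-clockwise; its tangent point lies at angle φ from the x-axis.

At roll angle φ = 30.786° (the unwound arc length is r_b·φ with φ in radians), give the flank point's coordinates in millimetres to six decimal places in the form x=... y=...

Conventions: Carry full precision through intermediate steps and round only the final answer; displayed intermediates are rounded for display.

recognized (one wheel, involute flank): single-mesh tooth geometry, m = 2.266, N = 75
pitch radius r_p = m·N/2 = 2.266·75/2 = 84.975000
base radius r_b = r_p·cos α = 84.975000·cos 22.666° = 78.412120
roll angle φ = 30.786° = 0.53731706 rad
x = r_b·(cos φ + φ·sin φ) = 88.927308
y = r_b·(sin φ − φ·cos φ) = 3.938793

x=88.927308 y=3.938793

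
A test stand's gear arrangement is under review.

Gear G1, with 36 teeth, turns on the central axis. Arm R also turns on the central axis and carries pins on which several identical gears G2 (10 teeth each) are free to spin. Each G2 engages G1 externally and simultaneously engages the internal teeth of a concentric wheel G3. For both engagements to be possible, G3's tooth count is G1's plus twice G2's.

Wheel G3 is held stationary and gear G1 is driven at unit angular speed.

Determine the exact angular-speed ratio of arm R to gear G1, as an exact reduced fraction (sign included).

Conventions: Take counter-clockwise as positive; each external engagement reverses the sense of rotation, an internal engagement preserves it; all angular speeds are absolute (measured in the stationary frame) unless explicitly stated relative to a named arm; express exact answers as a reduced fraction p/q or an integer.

recognized (axles ride arm R): planetary set, 36/10/56 teeth
ring teeth: 36 + 2·10 = 56
36(ω_sun−ω_arm) = −56(ω_ring−ω_arm),  ω_ring = 0, ω_sun = 1
36(1−ω_arm) = −56(0−ω_arm)  ⇒  92·ω_arm = 36  ⇒  ω_arm = 9/23
ω_out/ω_in = 9/23

9/23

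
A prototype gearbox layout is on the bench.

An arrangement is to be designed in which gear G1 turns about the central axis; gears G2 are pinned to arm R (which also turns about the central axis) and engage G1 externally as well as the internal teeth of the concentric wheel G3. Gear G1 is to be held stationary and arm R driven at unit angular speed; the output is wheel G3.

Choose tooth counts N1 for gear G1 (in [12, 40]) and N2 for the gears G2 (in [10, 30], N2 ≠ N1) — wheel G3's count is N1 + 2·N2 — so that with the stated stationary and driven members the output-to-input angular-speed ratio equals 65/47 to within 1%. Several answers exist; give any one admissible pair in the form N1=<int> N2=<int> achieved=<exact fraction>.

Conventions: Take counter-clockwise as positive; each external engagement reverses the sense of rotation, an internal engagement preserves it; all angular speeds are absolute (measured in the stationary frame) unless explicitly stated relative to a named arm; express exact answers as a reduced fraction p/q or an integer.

N1=36 N2=29 achieved=65/47

class = planetary set [ratio 65/47 wanted; Willis about the carrier]
Willis with ω_sun = 0: ω_ring/ω_arm = (N1+N3)/N3; set equal to 65/47  ⇒  N3/N1 = 1/(65/47 − 1) = 47/18
N3 = N1 + 2·N2  ⇒  N2/N1 = (N3/N1 − 1)/2 = (47/18 − 1)/2 = 29/36
smallest multiple with N1 ≥ 12 and N2 ≥ 10: k = 1  ⇒  N1 = 1·36 = 36, N2 = 1·29 = 29 (N1 ≤ 40, N2 ≤ 30, N2 ≠ N1 ✓), N3 = 36 + 2·29 = 94
check: (N1+N3)/N3 with N1 = 36, N3 = 94 gives 65/47; |achieved − target| = 0 ≤ 13/940 ✓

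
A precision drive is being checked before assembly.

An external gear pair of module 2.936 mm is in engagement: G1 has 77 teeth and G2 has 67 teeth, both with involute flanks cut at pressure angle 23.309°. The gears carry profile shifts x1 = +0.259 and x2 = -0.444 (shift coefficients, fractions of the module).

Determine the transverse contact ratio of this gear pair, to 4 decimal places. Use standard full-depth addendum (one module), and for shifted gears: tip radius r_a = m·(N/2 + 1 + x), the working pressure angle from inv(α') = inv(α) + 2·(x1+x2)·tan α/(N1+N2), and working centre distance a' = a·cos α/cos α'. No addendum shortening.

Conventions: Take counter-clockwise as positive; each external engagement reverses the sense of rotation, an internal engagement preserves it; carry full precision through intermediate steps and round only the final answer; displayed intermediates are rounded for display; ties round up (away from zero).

single-mesh involute tooth geometry (77T engaging 67T at module 2.936)
base radii: r_b1 = 103.810481, r_b2 = 90.328600
tip radii: r_a1 = 116.732424, r_a2 = 99.988416
inv(α') = inv(23.309°) + 2·(+0.259-0.444)·tan α/(77+67) = 0.02292841  ⇒  α' = 22.96155°
a' = a·cos α / cos α' = 211.3920·cos 23.309°/cos 22.96155° = 210.845000
action lengths: √(r_a1²−r_b1²) = 53.383920, √(r_a2²−r_b2²) = 42.876886
base pitch p_b = π·m·cos α = 8.470915
CR = (53.383920 + 42.876886 − 210.845000·sin 22.96155°)/8.470915 = 1.653581
contact ratio ≈ 1.6536

1.6536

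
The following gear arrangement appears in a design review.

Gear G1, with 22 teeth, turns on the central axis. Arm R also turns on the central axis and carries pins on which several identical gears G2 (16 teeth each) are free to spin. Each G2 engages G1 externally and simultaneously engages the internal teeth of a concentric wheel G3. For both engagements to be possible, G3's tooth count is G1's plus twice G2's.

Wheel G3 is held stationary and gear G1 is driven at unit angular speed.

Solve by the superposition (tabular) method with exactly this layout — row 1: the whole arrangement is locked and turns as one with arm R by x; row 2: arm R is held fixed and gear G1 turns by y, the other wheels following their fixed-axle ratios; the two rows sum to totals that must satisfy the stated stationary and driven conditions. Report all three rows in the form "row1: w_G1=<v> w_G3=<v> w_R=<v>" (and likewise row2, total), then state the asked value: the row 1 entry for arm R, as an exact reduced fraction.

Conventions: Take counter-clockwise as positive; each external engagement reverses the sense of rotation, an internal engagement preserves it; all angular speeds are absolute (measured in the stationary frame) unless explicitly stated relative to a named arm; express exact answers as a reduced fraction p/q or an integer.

class = planetary set [G3 = 22+2·16 = 54; Willis about the carrier]
row 1 — lock + rotate with arm: ω_sun = ω_ring = ω_arm = x
row 2: sun turns y, ring = −(22/54)·y, arm 0
boundary: total ω_ring = x − (22/54)·y = 0 and total ω_sun = x + y = 1  ⇒  y = 27/38, x = 11/38
row 2 ring = −(22/54)·27/38 = -11/38
totals (row 1 + row 2): sun 11/38 + 27/38 = 1, ring 11/38 + (-11/38) = 0, arm 11/38 + 0 = 11/38
asked cell (row1, arm) = 11/38

row1: w_G1=11/38 w_G3=11/38 w_R=11/38
row2: w_G1=27/38 w_G3=-11/38 w_R=0
total: w_G1=1 w_G3=0 w_R=11/38
asked value: 11/38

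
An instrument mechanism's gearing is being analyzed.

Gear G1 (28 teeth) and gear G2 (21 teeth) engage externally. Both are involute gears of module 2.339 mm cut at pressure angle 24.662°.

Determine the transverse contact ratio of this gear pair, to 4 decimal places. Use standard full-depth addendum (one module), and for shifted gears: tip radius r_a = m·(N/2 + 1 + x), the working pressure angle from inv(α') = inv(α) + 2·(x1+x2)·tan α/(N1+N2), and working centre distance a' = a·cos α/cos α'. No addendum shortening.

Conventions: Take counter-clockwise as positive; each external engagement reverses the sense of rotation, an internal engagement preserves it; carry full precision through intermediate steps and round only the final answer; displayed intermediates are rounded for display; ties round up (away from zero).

topology: single-mesh involute geometry — m = 2.339, 28T/21T pair
base radii: r_b1 = 29.759077, r_b2 = 22.319308
tip radii: r_a1 = 35.085000, r_a2 = 26.898500
no profile shift: α' = α, a' = a
action lengths: √(r_a1²−r_b1²) = 18.583717, √(r_a2²−r_b2²) = 15.012588
base pitch p_b = π·m·cos α = 6.677921
CR = (18.583717 + 15.012588 − 57.305500·sin 24.66200°)/6.677921 = 1.450265
contact ratio ≈ 1.4503

1.4503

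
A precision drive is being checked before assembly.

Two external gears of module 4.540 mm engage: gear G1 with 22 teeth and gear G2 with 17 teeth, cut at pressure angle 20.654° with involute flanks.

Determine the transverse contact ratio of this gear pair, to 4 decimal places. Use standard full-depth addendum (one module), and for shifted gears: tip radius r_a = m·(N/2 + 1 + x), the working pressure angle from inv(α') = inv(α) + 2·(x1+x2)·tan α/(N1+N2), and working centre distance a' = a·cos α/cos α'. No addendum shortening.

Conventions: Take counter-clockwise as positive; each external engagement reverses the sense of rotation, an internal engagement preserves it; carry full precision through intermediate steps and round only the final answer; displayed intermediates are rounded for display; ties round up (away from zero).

1.5259

class = single-mesh tooth geometry [involute pair 22T × 17T, m = 4.540]
base radii: r_b1 = 46.730232, r_b2 = 36.109725
tip radii: r_a1 = 54.480000, r_a2 = 43.130000
no profile shift: α' = α, a' = a
action lengths: √(r_a1²−r_b1²) = 28.006353, √(r_a2²−r_b2²) = 23.585688
base pitch p_b = π·m·cos α = 13.346123
CR = (28.006353 + 23.585688 − 88.530000·sin 20.65400°)/13.346123 = 1.525942
contact ratio ≈ 1.5259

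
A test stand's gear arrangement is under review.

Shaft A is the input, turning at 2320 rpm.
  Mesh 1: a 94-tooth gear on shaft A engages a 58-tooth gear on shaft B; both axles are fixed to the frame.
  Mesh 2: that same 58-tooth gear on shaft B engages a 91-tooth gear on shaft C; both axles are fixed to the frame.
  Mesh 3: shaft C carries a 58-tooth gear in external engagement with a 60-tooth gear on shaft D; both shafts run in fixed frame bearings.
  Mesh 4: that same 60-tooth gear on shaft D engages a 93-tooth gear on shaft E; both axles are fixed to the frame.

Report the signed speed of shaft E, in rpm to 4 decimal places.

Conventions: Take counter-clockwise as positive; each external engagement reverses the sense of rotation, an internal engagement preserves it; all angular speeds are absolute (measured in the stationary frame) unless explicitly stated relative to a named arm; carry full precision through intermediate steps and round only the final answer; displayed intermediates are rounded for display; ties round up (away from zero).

4-mesh fixed-axis compound train (all bearings frame-fixed)
mesh 1 [94T→58T]: ω = 2320.0000×94/58 = 3760.0000 rpm, sense flips to −
mesh 2 [58T→91T]: ω = 3760.0000×58/91 = 2396.4835 rpm, sense flips to +
mesh 3 [58T→60T]: ω = 2396.4835×58/60 = 2316.6007 rpm, sense flips to −
mesh 4 [60T→93T]: ω = 2316.6007×60/93 = 1494.5811 rpm, sense flips to +
signed output speed = +1494.5811 rpm

+1494.5811 rpm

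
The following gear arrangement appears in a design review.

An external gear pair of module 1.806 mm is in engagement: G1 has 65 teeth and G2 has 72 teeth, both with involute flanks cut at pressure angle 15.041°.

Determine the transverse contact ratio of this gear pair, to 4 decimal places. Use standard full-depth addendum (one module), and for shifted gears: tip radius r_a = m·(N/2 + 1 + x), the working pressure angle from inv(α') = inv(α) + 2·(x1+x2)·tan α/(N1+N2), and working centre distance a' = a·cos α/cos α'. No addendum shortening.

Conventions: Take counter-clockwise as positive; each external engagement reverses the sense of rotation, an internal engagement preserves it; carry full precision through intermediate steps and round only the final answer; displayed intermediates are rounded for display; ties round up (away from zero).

2.1734

class = single-mesh tooth geometry [involute pair 65T × 72T, m = 1.806]
base radii: r_b1 = 56.684131, r_b2 = 62.788576
tip radii: r_a1 = 60.501000, r_a2 = 66.822000
no profile shift: α' = α, a' = a
action lengths: √(r_a1²−r_b1²) = 21.149002, √(r_a2²−r_b2²) = 22.864260
base pitch p_b = π·m·cos α = 5.479337
CR = (21.149002 + 22.864260 − 123.711000·sin 15.04100°)/5.479337 = 2.173438
contact ratio ≈ 2.1734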